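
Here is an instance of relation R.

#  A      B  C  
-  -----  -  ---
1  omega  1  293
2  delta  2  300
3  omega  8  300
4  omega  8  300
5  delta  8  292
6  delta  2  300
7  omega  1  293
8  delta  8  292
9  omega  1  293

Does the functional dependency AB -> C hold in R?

Yes

(A=omega, B=1): rows 1, 7, 9 → C = 293, 293, 293 ✓
(A=delta, B=2): rows 2, 6 → C = 300, 300 ✓
(A=omega, B=8): rows 3, 4 → C = 300, 300 ✓
(A=delta, B=8): rows 5, 8 → C = 292, 292 ✓
Every AB value is associated with a single C value, so AB -> C holds.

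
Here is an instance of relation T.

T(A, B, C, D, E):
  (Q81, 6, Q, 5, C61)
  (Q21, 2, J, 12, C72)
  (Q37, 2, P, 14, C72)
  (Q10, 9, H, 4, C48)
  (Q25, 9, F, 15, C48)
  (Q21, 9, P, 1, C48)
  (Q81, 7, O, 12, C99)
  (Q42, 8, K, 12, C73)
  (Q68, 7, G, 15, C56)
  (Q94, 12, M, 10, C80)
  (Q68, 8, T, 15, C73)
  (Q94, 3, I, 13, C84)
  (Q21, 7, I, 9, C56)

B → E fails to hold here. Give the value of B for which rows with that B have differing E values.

B=6: 1 row → E = C61 ✓
B=2: 2 rows → E = C72, C72 ✓
B=9: 3 rows → E = C48, C48, C48 ✓
B=7: 3 rows → E takes values {C99, C56} — violation
B=8: 2 rows → E = C73, C73 ✓
B=12: 1 row → E = C80 ✓
B=3: 1 row → E = C84 ✓
The only B value with inconsistent E is B=7.

7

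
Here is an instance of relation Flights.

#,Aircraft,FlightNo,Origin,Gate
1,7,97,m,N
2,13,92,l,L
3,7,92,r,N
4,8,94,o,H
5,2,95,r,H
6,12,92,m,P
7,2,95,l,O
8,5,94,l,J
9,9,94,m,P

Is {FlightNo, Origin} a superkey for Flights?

All 9 rows have distinct {FlightNo, Origin} values, so {FlightNo, Origin} → (all attributes) holds and {FlightNo, Origin} is a superkey.

Yes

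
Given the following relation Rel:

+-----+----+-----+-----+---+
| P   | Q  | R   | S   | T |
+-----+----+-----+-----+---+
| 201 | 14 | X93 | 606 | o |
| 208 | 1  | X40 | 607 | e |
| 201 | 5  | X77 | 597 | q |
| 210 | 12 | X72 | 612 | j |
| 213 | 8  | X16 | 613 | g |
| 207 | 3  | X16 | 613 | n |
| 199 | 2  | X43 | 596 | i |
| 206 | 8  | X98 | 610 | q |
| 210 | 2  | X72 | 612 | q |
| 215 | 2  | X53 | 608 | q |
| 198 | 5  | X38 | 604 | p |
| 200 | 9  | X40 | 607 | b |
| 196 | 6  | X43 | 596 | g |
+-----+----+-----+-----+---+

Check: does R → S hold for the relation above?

Yes

R=X93: 1 row → S = 606 ✓
R=X40: 2 rows → S = 607, 607 ✓
R=X77: 1 row → S = 597 ✓
R=X72: 2 rows → S = 612, 612 ✓
R=X16: 2 rows → S = 613, 613 ✓
R=X43: 2 rows → S = 596, 596 ✓
R=X98: 1 row → S = 610 ✓
R=X53: 1 row → S = 608 ✓
R=X38: 1 row → S = 604 ✓
Every R value is associated with a single S value, so R → S holds.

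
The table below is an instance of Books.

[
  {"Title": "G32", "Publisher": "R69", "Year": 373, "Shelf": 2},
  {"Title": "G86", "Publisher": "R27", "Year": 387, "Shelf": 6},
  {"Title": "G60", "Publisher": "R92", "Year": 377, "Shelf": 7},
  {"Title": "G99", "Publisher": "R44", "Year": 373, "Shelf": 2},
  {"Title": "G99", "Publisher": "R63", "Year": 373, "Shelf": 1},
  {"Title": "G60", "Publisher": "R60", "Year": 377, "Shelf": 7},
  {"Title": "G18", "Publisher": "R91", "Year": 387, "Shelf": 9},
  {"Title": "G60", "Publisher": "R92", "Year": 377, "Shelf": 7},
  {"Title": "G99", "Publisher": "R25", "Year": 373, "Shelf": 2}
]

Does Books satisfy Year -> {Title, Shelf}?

No

Year=373: 4 rows → {Title,Shelf} takes values {(G32, 2), (G99, 2), (G99, 1)} — violation
Year=387: 2 rows → {Title,Shelf} takes values {(G86, 6), (G18, 9)} — violation
Year=377: 3 rows → {Title,Shelf} = (G60, 7), (G60, 7), (G60, 7) ✓
Two rows agree on Year but differ on {Title, Shelf}, so Year -> {Title, Shelf} does not hold.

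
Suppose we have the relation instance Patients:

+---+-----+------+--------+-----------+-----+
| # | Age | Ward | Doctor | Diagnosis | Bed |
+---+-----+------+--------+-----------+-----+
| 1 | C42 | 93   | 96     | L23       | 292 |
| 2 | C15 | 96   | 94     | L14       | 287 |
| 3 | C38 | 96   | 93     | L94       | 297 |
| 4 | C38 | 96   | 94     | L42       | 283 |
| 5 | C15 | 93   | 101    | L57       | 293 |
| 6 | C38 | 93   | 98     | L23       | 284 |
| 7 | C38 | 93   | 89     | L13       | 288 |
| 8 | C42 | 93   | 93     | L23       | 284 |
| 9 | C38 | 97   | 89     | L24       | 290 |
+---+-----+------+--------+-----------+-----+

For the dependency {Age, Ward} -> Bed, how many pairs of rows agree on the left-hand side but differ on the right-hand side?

3

(Age=C42, Ward=93): violating pairs (1,8) — 1 pair.
(Age=C38, Ward=96): violating pairs (3,4) — 1 pair.
(Age=C38, Ward=93): violating pairs (6,7) — 1 pair.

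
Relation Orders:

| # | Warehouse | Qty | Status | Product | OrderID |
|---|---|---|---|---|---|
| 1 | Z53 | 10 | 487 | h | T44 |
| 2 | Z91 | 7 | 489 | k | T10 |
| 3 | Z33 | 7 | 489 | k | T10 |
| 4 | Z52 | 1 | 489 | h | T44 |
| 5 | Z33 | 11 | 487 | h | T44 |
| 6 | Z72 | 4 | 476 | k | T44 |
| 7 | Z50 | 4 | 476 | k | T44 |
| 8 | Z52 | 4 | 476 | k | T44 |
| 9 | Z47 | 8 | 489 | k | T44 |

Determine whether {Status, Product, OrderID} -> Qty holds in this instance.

(Status=487, Product=h, OrderID=T44): rows 1, 5 → Qty takes values {10, 11} — violation
(Status=489, Product=k, OrderID=T10): rows 2, 3 → Qty = 7, 7 ✓
(Status=489, Product=h, OrderID=T44): row 4 → Qty = 1 ✓
(Status=476, Product=k, OrderID=T44): rows 6, 7, 8 → Qty = 4, 4, 4 ✓
(Status=489, Product=k, OrderID=T44): row 9 → Qty = 8 ✓
Two rows agree on {Status, Product, OrderID} but differ on Qty, so {Status, Product, OrderID} -> Qty does not hold.

No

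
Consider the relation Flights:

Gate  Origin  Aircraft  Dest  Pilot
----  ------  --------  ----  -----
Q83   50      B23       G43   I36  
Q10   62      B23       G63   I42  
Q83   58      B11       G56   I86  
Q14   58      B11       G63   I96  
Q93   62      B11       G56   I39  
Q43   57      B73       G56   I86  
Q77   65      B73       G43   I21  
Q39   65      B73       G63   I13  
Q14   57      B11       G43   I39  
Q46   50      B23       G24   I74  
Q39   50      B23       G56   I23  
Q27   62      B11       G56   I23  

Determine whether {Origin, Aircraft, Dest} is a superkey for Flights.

No

Two distinct rows share (Origin=62, Aircraft=B11, Dest=G56), so {Origin, Aircraft, Dest} does not determine every attribute — not a superkey.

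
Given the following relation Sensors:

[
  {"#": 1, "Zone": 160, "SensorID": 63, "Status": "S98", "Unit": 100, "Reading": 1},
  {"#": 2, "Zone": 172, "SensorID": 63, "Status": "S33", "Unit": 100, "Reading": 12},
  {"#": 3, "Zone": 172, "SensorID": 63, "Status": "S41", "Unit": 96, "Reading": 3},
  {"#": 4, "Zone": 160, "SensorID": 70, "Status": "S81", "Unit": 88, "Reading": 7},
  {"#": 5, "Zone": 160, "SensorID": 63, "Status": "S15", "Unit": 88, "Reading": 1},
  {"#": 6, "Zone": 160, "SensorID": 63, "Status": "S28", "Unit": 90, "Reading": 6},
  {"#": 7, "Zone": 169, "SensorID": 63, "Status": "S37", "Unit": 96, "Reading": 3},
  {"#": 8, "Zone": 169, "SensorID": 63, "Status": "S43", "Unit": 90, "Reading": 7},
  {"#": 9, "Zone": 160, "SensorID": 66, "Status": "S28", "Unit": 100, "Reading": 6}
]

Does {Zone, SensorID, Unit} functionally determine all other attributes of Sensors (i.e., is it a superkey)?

All 9 rows have distinct {Zone, SensorID, Unit} values, so {Zone, SensorID, Unit} → (all attributes) holds and {Zone, SensorID, Unit} is a superkey.

Yes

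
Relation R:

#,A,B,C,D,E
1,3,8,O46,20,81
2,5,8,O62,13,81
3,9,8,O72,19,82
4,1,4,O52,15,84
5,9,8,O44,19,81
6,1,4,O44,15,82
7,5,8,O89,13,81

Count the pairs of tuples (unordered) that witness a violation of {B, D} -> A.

(B=8, D=13): all 2 rows agree on A — 0 pairs.
(B=8, D=19): all 2 rows agree on A — 0 pairs.
(B=4, D=15): all 2 rows agree on A — 0 pairs.

0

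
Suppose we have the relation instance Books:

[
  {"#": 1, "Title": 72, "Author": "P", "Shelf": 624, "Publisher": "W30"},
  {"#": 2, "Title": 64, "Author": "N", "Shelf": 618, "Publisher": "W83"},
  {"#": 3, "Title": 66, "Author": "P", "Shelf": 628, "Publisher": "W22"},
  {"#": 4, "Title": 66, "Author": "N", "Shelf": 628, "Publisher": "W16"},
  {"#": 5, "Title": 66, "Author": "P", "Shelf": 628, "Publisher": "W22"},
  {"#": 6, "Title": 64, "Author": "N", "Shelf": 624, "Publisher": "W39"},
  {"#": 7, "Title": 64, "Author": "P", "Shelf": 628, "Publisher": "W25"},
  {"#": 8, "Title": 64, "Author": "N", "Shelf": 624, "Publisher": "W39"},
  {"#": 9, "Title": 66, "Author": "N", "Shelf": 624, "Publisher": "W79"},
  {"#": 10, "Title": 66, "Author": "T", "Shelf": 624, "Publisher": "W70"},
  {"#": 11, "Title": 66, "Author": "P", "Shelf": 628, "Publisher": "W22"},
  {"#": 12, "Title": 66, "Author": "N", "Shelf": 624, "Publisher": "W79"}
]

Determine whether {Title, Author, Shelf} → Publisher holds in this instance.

(Title=72, Author=P, Shelf=624): row 1 → Publisher = W30 ✓
(Title=64, Author=N, Shelf=618): row 2 → Publisher = W83 ✓
(Title=66, Author=P, Shelf=628): rows 3, 5, 11 → Publisher = W22, W22, W22 ✓
(Title=66, Author=N, Shelf=628): row 4 → Publisher = W16 ✓
(Title=64, Author=N, Shelf=624): rows 6, 8 → Publisher = W39, W39 ✓
(Title=64, Author=P, Shelf=628): row 7 → Publisher = W25 ✓
(Title=66, Author=N, Shelf=624): rows 9, 12 → Publisher = W79, W79 ✓
(Title=66, Author=T, Shelf=624): row 10 → Publisher = W70 ✓
Every {Title, Author, Shelf} value is associated with a single Publisher value, so {Title, Author, Shelf} → Publisher holds.

Yes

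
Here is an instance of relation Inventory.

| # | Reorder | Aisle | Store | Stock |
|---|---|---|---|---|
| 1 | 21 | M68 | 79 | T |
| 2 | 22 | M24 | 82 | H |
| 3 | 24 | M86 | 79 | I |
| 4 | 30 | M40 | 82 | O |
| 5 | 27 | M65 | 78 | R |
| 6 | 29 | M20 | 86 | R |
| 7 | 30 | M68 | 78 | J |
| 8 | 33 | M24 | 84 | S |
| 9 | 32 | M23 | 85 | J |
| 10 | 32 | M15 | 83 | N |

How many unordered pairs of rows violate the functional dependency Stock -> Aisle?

2

Stock=R: violating pairs (5,6) — 1 pair.
Stock=J: violating pairs (7,9) — 1 pair.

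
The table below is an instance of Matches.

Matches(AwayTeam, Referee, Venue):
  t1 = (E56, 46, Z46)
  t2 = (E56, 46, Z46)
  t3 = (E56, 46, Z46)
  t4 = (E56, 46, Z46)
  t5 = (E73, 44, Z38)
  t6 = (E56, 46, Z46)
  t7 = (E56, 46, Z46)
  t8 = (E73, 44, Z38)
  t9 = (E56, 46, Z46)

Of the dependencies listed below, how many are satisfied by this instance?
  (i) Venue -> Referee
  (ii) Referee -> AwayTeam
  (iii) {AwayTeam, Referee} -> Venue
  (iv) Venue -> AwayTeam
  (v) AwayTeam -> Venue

(i) Venue -> Referee: every LHS value maps to a single RHS value — holds.
(ii) Referee -> AwayTeam: every LHS value maps to a single RHS value — holds.
(iii) {AwayTeam, Referee} -> Venue: every LHS value maps to a single RHS value — holds.
(iv) Venue -> AwayTeam: every LHS value maps to a single RHS value — holds.
(v) AwayTeam -> Venue: every LHS value maps to a single RHS value — holds.
5 of the 5 dependencies hold.

5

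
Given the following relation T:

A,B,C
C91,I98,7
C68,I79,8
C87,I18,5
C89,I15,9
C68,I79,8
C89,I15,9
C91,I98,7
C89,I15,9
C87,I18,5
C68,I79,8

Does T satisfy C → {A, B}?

Yes

C=7: 2 rows → {A,B} = (C91, I98), (C91, I98) ✓
C=8: 3 rows → {A,B} = (C68, I79), (C68, I79), (C68, I79) ✓
C=5: 2 rows → {A,B} = (C87, I18), (C87, I18) ✓
C=9: 3 rows → {A,B} = (C89, I15), (C89, I15), (C89, I15) ✓
Every C value is associated with a single {A, B} value, so C → {A, B} holds.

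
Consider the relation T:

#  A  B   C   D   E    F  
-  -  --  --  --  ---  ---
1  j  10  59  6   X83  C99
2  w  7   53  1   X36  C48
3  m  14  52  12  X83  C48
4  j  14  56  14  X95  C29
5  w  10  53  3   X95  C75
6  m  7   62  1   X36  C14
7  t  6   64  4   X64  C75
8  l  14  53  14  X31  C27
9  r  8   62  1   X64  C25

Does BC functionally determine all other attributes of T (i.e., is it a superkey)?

Yes

All 9 rows have distinct BC values, so BC → (all attributes) holds and BC is a superkey.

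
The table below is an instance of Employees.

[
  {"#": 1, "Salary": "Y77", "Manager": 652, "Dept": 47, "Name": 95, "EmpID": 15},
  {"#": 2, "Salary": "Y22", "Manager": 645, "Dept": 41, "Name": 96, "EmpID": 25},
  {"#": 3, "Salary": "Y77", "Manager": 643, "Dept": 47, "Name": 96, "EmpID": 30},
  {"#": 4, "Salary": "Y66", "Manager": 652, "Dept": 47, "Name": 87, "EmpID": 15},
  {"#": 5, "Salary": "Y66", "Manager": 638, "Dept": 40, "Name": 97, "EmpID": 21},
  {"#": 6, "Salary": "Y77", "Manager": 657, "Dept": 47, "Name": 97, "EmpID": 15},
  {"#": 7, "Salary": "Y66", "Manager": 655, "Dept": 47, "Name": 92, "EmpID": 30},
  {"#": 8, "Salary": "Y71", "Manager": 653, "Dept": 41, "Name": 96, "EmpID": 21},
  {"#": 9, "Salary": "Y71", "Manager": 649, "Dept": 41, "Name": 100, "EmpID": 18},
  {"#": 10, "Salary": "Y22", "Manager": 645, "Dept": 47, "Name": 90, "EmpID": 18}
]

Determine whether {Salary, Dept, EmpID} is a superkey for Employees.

Rows 1 and 6 have the same {Salary, Dept, EmpID} value (Salary=Y77, Dept=47, EmpID=15) but are distinct tuples, so {Salary, Dept, EmpID} does not determine every attribute — not a superkey.

No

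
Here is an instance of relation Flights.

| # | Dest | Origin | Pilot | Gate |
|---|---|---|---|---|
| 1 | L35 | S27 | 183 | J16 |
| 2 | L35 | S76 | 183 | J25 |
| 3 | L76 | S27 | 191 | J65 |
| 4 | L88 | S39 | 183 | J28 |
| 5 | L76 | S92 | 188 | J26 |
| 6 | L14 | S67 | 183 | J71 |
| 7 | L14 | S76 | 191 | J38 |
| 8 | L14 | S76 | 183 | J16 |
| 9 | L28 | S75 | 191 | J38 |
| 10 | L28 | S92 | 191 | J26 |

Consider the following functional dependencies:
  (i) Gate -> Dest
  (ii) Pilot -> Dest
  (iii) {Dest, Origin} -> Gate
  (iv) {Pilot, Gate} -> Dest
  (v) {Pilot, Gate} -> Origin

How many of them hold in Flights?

(i) Gate -> Dest: Gate=J16: rows 1, 8 → Dest takes values {L35, L14} — violation; Gate=J26: rows 5, 10 → Dest takes values {L76, L28} — violation; Gate=J38: rows 7, 9 → Dest takes values {L14, L28} — violation — fails.
(ii) Pilot -> Dest: Pilot=183: rows 1, 2, 4, 6, 8 → Dest takes values {L35, L88, L14} — violation; Pilot=191: rows 3, 7, 9, 10 → Dest takes values {L76, L14, L28} — violation — fails.
(iii) {Dest, Origin} -> Gate: (Dest=L14, Origin=S76): rows 7, 8 → Gate takes values {J38, J16} — violation — fails.
(iv) {Pilot, Gate} -> Dest: (Pilot=183, Gate=J16): rows 1, 8 → Dest takes values {L35, L14} — violation; (Pilot=191, Gate=J38): rows 7, 9 → Dest takes values {L14, L28} — violation — fails.
(v) {Pilot, Gate} -> Origin: (Pilot=183, Gate=J16): rows 1, 8 → Origin takes values {S27, S76} — violation; (Pilot=191, Gate=J38): rows 7, 9 → Origin takes values {S76, S75} — violation — fails.
None of the 5 dependencies hold.

0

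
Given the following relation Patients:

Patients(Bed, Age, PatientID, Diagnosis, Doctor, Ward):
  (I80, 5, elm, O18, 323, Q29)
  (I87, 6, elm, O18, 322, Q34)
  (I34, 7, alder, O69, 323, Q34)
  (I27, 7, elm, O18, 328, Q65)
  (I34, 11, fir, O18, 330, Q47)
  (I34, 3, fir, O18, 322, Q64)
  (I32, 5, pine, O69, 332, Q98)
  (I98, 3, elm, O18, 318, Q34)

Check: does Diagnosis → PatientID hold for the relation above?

Diagnosis=O18: 6 rows → PatientID takes values {elm, fir} — violation
Diagnosis=O69: 2 rows → PatientID takes values {alder, pine} — violation
Two rows agree on Diagnosis but differ on PatientID, so Diagnosis → PatientID does not hold.

No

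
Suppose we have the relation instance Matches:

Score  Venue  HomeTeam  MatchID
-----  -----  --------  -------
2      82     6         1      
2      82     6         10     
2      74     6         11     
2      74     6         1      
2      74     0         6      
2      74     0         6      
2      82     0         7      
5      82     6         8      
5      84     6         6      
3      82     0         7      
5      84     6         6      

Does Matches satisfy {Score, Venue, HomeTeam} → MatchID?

No

(Score=2, Venue=82, HomeTeam=6): 2 rows → MatchID takes values {1, 10} — violation
(Score=2, Venue=74, HomeTeam=6): 2 rows → MatchID takes values {11, 1} — violation
(Score=2, Venue=74, HomeTeam=0): 2 rows → MatchID = 6, 6 ✓
(Score=2, Venue=82, HomeTeam=0): 1 row → MatchID = 7 ✓
(Score=5, Venue=82, HomeTeam=6): 1 row → MatchID = 8 ✓
(Score=5, Venue=84, HomeTeam=6): 2 rows → MatchID = 6, 6 ✓
(Score=3, Venue=82, HomeTeam=0): 1 row → MatchID = 7 ✓
Two rows agree on {Score, Venue, HomeTeam} but differ on MatchID, so {Score, Venue, HomeTeam} → MatchID does not hold.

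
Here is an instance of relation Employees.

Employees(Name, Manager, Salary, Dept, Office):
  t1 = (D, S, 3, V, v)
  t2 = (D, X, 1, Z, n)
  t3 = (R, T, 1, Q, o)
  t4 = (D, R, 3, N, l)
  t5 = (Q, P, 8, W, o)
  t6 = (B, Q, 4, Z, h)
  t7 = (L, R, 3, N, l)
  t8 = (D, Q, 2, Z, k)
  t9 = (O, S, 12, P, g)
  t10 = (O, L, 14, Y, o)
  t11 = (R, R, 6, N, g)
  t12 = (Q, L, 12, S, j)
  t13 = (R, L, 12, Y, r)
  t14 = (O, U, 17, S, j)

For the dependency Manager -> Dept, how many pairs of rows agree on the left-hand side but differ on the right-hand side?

3

Manager=S: violating pairs (1,9) — 1 pair.
Manager=R: all 3 rows agree on Dept — 0 pairs.
Manager=Q: all 2 rows agree on Dept — 0 pairs.
Manager=L: violating pairs (10,12), (12,13) — 2 pairs.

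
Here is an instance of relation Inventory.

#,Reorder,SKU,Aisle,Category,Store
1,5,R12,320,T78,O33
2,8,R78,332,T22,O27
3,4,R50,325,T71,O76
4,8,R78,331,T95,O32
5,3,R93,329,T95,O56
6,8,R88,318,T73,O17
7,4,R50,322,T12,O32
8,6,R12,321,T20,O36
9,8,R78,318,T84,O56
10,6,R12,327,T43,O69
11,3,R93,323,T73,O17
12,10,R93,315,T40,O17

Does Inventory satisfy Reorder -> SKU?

Reorder=5: row 1 → SKU = R12 ✓
Reorder=8: rows 2, 4, 6, 9 → SKU takes values {R78, R88} — violation
Reorder=4: rows 3, 7 → SKU = R50, R50 ✓
Reorder=3: rows 5, 11 → SKU = R93, R93 ✓
Reorder=6: rows 8, 10 → SKU = R12, R12 ✓
Reorder=10: row 12 → SKU = R93 ✓
Two rows agree on Reorder but differ on SKU, so Reorder -> SKU does not hold.

No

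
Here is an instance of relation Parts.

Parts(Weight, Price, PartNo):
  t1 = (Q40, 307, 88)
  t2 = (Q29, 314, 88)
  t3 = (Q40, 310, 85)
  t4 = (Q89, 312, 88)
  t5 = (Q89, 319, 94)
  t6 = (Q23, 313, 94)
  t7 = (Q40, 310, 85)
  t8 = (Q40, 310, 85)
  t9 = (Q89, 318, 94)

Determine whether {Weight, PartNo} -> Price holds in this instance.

(Weight=Q40, PartNo=88): row 1 → Price = 307 ✓
(Weight=Q29, PartNo=88): row 2 → Price = 314 ✓
(Weight=Q40, PartNo=85): rows 3, 7, 8 → Price = 310, 310, 310 ✓
(Weight=Q89, PartNo=88): row 4 → Price = 312 ✓
(Weight=Q89, PartNo=94): rows 5, 9 → Price takes values {319, 318} — violation
(Weight=Q23, PartNo=94): row 6 → Price = 313 ✓
Two rows agree on {Weight, PartNo} but differ on Price, so {Weight, PartNo} -> Price does not hold.

No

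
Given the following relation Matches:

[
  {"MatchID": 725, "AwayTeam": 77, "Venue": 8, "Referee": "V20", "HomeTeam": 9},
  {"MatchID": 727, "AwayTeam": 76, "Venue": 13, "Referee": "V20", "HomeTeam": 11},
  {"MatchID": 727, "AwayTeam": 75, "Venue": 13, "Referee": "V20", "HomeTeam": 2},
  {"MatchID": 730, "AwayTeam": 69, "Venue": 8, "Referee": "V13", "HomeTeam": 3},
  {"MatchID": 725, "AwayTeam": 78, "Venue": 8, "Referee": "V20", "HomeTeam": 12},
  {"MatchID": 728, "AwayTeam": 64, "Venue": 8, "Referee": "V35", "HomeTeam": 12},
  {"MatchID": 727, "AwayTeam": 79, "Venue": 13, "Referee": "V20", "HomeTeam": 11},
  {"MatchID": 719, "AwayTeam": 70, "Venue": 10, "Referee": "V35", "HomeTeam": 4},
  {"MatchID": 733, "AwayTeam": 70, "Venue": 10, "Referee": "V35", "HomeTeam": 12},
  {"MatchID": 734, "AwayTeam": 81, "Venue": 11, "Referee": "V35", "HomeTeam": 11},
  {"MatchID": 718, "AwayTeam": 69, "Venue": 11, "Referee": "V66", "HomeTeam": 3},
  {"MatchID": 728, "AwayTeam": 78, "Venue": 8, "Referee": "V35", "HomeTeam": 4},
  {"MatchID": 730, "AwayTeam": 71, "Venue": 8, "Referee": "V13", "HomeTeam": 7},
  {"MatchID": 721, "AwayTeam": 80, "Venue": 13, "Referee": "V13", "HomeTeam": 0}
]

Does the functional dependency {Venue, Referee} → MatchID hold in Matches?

No

(Venue=8, Referee=V20): 2 rows → MatchID = 725, 725 ✓
(Venue=13, Referee=V20): 3 rows → MatchID = 727, 727, 727 ✓
(Venue=8, Referee=V13): 2 rows → MatchID = 730, 730 ✓
(Venue=8, Referee=V35): 2 rows → MatchID = 728, 728 ✓
(Venue=10, Referee=V35): 2 rows → MatchID takes values {719, 733} — violation
(Venue=11, Referee=V35): 1 row → MatchID = 734 ✓
(Venue=11, Referee=V66): 1 row → MatchID = 718 ✓
(Venue=13, Referee=V13): 1 row → MatchID = 721 ✓
Two rows agree on {Venue, Referee} but differ on MatchID, so {Venue, Referee} → MatchID does not hold.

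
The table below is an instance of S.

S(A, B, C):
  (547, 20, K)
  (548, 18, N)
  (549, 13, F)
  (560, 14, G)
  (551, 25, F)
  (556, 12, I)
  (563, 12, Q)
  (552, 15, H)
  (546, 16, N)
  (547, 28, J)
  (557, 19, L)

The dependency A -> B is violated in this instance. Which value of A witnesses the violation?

A=547: 2 rows → B takes values {20, 28} — violation
A=548: 1 row → B = 18 ✓
A=549: 1 row → B = 13 ✓
A=560: 1 row → B = 14 ✓
A=551: 1 row → B = 25 ✓
A=556: 1 row → B = 12 ✓
A=563: 1 row → B = 12 ✓
A=552: 1 row → B = 15 ✓
A=546: 1 row → B = 16 ✓
A=557: 1 row → B = 19 ✓
The only A value with inconsistent B is A=547.

547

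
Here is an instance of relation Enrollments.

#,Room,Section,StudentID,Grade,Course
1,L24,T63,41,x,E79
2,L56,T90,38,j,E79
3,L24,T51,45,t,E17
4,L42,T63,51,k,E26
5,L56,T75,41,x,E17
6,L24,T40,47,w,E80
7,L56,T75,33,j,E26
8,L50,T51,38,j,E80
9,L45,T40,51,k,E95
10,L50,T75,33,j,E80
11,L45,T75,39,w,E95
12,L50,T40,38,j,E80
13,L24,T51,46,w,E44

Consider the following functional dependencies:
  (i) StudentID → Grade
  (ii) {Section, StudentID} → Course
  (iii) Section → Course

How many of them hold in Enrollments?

1

(i) StudentID → Grade: every LHS value maps to a single RHS value — holds.
(ii) {Section, StudentID} → Course: (Section=T75, StudentID=33): rows 7, 10 → Course takes values {E26, E80} — violation — fails.
(iii) Section → Course: Section=T63: rows 1, 4 → Course takes values {E79, E26} — violation; Section=T51: rows 3, 8, 13 → Course takes values {E17, E80, E44} — violation; Section=T75: rows 5, 7, 10, 11 → Course takes values {E17, E26, E80, E95} — violation; Section=T40: rows 6, 9, 12 → Course takes values {E80, E95} — violation — fails.
1 of the 3 dependencies holds.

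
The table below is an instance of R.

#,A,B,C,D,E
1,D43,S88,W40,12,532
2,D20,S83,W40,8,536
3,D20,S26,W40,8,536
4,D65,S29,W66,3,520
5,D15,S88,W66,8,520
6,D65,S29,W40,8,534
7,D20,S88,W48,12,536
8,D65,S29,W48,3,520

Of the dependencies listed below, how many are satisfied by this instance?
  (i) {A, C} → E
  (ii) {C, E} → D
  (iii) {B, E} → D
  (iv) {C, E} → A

2

(i) {A, C} → E: every LHS value maps to a single RHS value — holds.
(ii) {C, E} → D: (C=W66, E=520): rows 4, 5 → D takes values {3, 8} — violation — fails.
(iii) {B, E} → D: every LHS value maps to a single RHS value — holds.
(iv) {C, E} → A: (C=W66, E=520): rows 4, 5 → A takes values {D65, D15} — violation — fails.
2 of the 4 dependencies hold.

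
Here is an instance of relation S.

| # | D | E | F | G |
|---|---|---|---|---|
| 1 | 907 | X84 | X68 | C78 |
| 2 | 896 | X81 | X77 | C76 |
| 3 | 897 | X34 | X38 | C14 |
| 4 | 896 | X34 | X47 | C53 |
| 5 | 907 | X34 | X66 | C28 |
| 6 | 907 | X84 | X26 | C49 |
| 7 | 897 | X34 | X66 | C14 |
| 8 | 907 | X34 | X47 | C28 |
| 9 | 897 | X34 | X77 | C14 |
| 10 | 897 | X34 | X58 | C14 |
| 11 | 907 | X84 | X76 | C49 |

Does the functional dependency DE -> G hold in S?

No

(D=907, E=X84): rows 1, 6, 11 → G takes values {C78, C49} — violation
(D=896, E=X81): row 2 → G = C76 ✓
(D=897, E=X34): rows 3, 7, 9, 10 → G = C14, C14, C14, C14 ✓
(D=896, E=X34): row 4 → G = C53 ✓
(D=907, E=X34): rows 5, 8 → G = C28, C28 ✓
Two rows agree on DE but differ on G, so DE -> G does not hold.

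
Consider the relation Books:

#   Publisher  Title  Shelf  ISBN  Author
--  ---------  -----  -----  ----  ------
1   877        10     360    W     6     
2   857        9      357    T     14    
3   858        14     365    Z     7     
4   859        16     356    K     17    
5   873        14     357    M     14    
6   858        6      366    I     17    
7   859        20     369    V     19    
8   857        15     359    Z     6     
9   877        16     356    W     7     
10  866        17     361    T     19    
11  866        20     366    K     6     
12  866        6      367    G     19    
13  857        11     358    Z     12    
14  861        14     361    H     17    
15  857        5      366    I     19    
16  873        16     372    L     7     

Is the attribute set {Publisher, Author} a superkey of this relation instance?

Rows 10 and 12 have the same {Publisher, Author} value (Publisher=866, Author=19) but are distinct tuples, so {Publisher, Author} does not determine every attribute — not a superkey.

No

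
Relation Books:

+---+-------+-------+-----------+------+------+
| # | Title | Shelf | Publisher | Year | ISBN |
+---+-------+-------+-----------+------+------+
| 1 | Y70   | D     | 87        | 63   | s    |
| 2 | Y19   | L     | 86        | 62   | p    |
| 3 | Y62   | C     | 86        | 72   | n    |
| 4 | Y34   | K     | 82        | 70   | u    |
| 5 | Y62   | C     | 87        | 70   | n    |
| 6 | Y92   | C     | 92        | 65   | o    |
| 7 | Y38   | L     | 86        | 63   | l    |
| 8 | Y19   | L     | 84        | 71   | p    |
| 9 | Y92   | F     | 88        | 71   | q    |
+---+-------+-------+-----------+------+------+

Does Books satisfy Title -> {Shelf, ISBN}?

No

Title=Y70: row 1 → {Shelf,ISBN} = (D, s) ✓
Title=Y19: rows 2, 8 → {Shelf,ISBN} = (L, p), (L, p) ✓
Title=Y62: rows 3, 5 → {Shelf,ISBN} = (C, n), (C, n) ✓
Title=Y34: row 4 → {Shelf,ISBN} = (K, u) ✓
Title=Y92: rows 6, 9 → {Shelf,ISBN} takes values {(C, o), (F, q)} — violation
Title=Y38: row 7 → {Shelf,ISBN} = (L, l) ✓
Two rows agree on Title but differ on {Shelf, ISBN}, so Title -> {Shelf, ISBN} does not hold.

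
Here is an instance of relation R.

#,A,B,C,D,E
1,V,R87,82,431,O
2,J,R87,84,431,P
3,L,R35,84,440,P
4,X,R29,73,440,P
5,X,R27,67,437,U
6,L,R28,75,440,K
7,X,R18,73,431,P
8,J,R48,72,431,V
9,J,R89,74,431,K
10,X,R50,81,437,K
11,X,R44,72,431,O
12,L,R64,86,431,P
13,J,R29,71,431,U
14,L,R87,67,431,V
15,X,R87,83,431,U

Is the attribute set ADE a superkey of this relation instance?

All 15 rows have distinct ADE values, so ADE → (all attributes) holds and ADE is a superkey.

Yes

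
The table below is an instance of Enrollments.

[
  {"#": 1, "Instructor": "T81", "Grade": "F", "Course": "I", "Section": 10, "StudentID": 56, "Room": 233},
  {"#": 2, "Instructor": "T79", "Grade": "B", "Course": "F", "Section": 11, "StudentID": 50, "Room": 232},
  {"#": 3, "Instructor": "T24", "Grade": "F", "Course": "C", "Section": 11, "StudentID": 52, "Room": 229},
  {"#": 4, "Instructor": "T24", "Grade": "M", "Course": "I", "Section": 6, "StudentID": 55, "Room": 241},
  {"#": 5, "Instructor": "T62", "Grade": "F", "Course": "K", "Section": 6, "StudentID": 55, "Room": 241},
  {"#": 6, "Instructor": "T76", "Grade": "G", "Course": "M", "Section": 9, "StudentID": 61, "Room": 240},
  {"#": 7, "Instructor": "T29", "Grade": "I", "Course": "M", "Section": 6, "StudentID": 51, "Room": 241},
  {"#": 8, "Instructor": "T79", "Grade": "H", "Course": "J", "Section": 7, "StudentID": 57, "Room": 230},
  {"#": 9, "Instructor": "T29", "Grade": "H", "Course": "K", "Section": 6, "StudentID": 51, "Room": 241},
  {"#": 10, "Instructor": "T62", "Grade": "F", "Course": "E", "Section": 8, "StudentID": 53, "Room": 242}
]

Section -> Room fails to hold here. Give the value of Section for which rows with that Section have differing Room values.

Section=10: row 1 → Room = 233 ✓
Section=11: rows 2, 3 → Room takes values {232, 229} — violation
Section=6: rows 4, 5, 7, 9 → Room = 241, 241, 241, 241 ✓
Section=9: row 6 → Room = 240 ✓
Section=7: row 8 → Room = 230 ✓
Section=8: row 10 → Room = 242 ✓
The only Section value with inconsistent Room is Section=11.

11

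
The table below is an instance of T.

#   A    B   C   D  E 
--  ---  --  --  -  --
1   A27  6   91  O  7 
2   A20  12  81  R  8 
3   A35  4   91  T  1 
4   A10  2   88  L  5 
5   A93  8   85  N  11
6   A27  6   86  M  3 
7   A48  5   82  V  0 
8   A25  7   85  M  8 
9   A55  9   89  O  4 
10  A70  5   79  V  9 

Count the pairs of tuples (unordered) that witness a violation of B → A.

B=6: all 2 rows agree on A — 0 pairs.
B=5: violating pairs (7,10) — 1 pair.

1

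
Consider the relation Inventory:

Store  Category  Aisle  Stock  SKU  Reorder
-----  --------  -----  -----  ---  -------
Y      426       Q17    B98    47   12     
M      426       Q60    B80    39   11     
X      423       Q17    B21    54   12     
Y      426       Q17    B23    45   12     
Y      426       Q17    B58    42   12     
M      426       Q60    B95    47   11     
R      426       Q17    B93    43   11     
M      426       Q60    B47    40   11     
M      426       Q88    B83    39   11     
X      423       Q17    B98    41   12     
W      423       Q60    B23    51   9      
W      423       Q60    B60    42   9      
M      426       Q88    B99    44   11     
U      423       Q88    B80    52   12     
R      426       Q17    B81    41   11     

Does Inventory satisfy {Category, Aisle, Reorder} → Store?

(Category=426, Aisle=Q17, Reorder=12): 3 rows → Store = Y, Y, Y ✓
(Category=426, Aisle=Q60, Reorder=11): 3 rows → Store = M, M, M ✓
(Category=423, Aisle=Q17, Reorder=12): 2 rows → Store = X, X ✓
(Category=426, Aisle=Q17, Reorder=11): 2 rows → Store = R, R ✓
(Category=426, Aisle=Q88, Reorder=11): 2 rows → Store = M, M ✓
(Category=423, Aisle=Q60, Reorder=9): 2 rows → Store = W, W ✓
(Category=423, Aisle=Q88, Reorder=12): 1 row → Store = U ✓
Every {Category, Aisle, Reorder} value is associated with a single Store value, so {Category, Aisle, Reorder} → Store holds.

Yes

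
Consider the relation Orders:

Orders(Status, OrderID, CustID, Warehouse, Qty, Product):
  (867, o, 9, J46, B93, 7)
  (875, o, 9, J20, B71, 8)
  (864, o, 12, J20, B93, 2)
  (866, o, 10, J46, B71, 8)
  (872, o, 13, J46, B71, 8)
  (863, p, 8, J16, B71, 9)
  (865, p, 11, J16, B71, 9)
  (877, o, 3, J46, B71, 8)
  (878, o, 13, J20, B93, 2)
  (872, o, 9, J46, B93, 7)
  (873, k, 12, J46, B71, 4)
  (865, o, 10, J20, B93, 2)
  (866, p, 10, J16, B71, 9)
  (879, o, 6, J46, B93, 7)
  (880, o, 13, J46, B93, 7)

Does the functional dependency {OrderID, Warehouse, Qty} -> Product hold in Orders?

Yes

(OrderID=o, Warehouse=J46, Qty=B93): 4 rows → Product = 7, 7, 7, 7 ✓
(OrderID=o, Warehouse=J20, Qty=B71): 1 row → Product = 8 ✓
(OrderID=o, Warehouse=J20, Qty=B93): 3 rows → Product = 2, 2, 2 ✓
(OrderID=o, Warehouse=J46, Qty=B71): 3 rows → Product = 8, 8, 8 ✓
(OrderID=p, Warehouse=J16, Qty=B71): 3 rows → Product = 9, 9, 9 ✓
(OrderID=k, Warehouse=J46, Qty=B71): 1 row → Product = 4 ✓
Every {OrderID, Warehouse, Qty} value is associated with a single Product value, so {OrderID, Warehouse, Qty} -> Product holds.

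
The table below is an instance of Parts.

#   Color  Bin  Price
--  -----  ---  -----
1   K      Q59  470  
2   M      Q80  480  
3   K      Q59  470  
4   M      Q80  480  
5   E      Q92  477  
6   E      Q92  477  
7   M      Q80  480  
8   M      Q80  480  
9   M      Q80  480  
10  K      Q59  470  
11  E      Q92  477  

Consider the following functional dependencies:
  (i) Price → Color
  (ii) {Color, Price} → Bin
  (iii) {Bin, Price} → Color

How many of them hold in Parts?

3

(i) Price → Color: every LHS value maps to a single RHS value — holds.
(ii) {Color, Price} → Bin: every LHS value maps to a single RHS value — holds.
(iii) {Bin, Price} → Color: every LHS value maps to a single RHS value — holds.
3 of the 3 dependencies hold.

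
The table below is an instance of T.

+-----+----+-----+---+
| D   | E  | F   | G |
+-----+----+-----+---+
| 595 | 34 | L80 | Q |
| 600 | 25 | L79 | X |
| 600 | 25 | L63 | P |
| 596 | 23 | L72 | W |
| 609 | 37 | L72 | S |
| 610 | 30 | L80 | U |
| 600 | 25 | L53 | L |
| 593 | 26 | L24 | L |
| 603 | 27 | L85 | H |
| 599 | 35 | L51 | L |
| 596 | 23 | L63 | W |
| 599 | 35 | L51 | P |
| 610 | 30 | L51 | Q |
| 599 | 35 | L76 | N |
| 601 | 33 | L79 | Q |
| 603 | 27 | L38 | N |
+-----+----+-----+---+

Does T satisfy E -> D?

E=34: 1 row → D = 595 ✓
E=25: 3 rows → D = 600, 600, 600 ✓
E=23: 2 rows → D = 596, 596 ✓
E=37: 1 row → D = 609 ✓
E=30: 2 rows → D = 610, 610 ✓
E=26: 1 row → D = 593 ✓
E=27: 2 rows → D = 603, 603 ✓
E=35: 3 rows → D = 599, 599, 599 ✓
E=33: 1 row → D = 601 ✓
Every E value is associated with a single D value, so E -> D holds.

Yes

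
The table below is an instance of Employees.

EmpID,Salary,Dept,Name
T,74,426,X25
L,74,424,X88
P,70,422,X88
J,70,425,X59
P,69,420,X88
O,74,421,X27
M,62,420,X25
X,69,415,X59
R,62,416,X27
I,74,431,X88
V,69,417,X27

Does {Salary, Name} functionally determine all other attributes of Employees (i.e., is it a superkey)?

No

Two distinct rows share (Salary=74, Name=X88), so {Salary, Name} does not determine every attribute — not a superkey.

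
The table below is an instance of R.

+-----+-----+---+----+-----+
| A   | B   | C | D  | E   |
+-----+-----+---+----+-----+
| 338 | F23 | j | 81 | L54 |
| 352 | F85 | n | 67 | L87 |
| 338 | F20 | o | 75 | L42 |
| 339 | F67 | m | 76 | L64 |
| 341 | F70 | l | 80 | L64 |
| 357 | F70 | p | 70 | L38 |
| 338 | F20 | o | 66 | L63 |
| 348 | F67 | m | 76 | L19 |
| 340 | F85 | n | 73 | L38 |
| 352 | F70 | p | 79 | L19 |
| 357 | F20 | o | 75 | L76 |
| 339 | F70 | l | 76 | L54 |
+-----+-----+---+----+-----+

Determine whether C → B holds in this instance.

Yes

C=j: 1 row → B = F23 ✓
C=n: 2 rows → B = F85, F85 ✓
C=o: 3 rows → B = F20, F20, F20 ✓
C=m: 2 rows → B = F67, F67 ✓
C=l: 2 rows → B = F70, F70 ✓
C=p: 2 rows → B = F70, F70 ✓
Every C value is associated with a single B value, so C → B holds.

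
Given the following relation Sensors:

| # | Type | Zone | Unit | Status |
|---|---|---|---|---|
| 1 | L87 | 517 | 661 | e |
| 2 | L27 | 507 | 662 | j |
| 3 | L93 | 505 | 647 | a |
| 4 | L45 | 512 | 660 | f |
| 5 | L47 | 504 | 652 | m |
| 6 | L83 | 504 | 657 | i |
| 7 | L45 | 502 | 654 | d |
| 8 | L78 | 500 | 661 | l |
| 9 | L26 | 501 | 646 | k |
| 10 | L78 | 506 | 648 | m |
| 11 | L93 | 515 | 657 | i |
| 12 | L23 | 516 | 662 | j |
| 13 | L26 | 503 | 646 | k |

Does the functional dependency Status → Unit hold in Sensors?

No

Status=e: row 1 → Unit = 661 ✓
Status=j: rows 2, 12 → Unit = 662, 662 ✓
Status=a: row 3 → Unit = 647 ✓
Status=f: row 4 → Unit = 660 ✓
Status=m: rows 5, 10 → Unit takes values {652, 648} — violation
Status=i: rows 6, 11 → Unit = 657, 657 ✓
Status=d: row 7 → Unit = 654 ✓
Status=l: row 8 → Unit = 661 ✓
Status=k: rows 9, 13 → Unit = 646, 646 ✓
Two rows agree on Status but differ on Unit, so Status → Unit does not hold.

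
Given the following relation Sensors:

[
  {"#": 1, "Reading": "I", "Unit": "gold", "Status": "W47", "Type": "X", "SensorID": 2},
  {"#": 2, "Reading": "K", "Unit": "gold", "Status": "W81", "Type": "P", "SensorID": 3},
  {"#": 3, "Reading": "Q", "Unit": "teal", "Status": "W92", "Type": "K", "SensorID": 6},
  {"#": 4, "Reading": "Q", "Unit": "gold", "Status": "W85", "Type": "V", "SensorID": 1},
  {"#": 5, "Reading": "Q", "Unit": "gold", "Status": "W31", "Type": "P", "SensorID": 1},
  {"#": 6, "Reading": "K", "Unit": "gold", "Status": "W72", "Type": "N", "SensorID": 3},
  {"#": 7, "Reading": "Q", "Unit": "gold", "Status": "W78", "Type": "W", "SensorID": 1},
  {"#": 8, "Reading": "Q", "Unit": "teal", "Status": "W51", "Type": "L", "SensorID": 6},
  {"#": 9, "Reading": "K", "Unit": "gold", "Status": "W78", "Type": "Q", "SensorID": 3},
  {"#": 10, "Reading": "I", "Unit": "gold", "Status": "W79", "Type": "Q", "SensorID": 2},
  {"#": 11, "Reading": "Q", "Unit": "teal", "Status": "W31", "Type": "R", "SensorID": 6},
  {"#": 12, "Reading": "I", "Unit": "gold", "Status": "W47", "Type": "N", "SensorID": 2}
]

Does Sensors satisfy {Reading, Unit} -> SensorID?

(Reading=I, Unit=gold): rows 1, 10, 12 → SensorID = 2, 2, 2 ✓
(Reading=K, Unit=gold): rows 2, 6, 9 → SensorID = 3, 3, 3 ✓
(Reading=Q, Unit=teal): rows 3, 8, 11 → SensorID = 6, 6, 6 ✓
(Reading=Q, Unit=gold): rows 4, 5, 7 → SensorID = 1, 1, 1 ✓
Every {Reading, Unit} value is associated with a single SensorID value, so {Reading, Unit} -> SensorID holds.

Yes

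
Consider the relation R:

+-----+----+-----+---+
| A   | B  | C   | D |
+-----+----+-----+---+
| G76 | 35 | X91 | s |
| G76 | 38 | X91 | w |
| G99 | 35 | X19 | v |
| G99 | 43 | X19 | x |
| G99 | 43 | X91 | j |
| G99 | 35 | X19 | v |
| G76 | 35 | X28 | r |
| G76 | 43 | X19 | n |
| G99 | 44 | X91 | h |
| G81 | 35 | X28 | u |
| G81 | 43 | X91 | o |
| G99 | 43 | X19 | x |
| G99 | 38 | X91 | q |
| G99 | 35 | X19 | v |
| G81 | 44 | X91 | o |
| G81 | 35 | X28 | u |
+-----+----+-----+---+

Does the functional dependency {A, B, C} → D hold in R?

Yes

(A=G76, B=35, C=X91): 1 row → D = s ✓
(A=G76, B=38, C=X91): 1 row → D = w ✓
(A=G99, B=35, C=X19): 3 rows → D = v, v, v ✓
(A=G99, B=43, C=X19): 2 rows → D = x, x ✓
(A=G99, B=43, C=X91): 1 row → D = j ✓
(A=G76, B=35, C=X28): 1 row → D = r ✓
(A=G76, B=43, C=X19): 1 row → D = n ✓
(A=G99, B=44, C=X91): 1 row → D = h ✓
(A=G81, B=35, C=X28): 2 rows → D = u, u ✓
(A=G81, B=43, C=X91): 1 row → D = o ✓
(A=G99, B=38, C=X91): 1 row → D = q ✓
(A=G81, B=44, C=X91): 1 row → D = o ✓
Every {A, B, C} value is associated with a single D value, so {A, B, C} → D holds.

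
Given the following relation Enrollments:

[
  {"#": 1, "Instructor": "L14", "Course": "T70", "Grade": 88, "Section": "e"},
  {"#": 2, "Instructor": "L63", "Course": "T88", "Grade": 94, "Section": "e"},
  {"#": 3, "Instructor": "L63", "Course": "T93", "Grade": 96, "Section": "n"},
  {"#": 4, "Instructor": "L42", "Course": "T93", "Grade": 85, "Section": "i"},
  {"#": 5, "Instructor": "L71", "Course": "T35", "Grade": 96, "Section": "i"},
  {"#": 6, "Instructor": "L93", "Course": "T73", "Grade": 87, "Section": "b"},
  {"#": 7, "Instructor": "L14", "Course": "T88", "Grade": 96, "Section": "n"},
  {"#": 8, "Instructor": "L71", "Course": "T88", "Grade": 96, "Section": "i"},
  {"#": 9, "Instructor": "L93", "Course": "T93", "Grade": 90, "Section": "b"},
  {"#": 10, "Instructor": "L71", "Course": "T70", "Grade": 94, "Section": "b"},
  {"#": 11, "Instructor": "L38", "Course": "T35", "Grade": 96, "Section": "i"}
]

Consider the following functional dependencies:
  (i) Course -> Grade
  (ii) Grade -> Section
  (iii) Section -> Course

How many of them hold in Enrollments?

0

(i) Course -> Grade: Course=T70: rows 1, 10 → Grade takes values {88, 94} — violation; Course=T88: rows 2, 7, 8 → Grade takes values {94, 96} — violation; Course=T93: rows 3, 4, 9 → Grade takes values {96, 85, 90} — violation — fails.
(ii) Grade -> Section: Grade=94: rows 2, 10 → Section takes values {e, b} — violation; Grade=96: rows 3, 5, 7, 8, 11 → Section takes values {n, i} — violation — fails.
(iii) Section -> Course: Section=e: rows 1, 2 → Course takes values {T70, T88} — violation; Section=n: rows 3, 7 → Course takes values {T93, T88} — violation; Section=i: rows 4, 5, 8, 11 → Course takes values {T93, T35, T88} — violation; Section=b: rows 6, 9, 10 → Course takes values {T73, T93, T70} — violation — fails.
None of the 3 dependencies hold.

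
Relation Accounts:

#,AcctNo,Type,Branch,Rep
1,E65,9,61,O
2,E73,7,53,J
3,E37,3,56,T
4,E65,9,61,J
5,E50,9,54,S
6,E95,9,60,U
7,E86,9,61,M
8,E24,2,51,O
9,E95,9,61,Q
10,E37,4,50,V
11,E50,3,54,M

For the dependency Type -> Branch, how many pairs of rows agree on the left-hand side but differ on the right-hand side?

10

Type=9: violating pairs (1,5), (1,6), (4,5), (4,6), (5,6), (5,7), (5,9), (6,7), (6,9) — 9 pairs.
Type=3: violating pairs (3,11) — 1 pair.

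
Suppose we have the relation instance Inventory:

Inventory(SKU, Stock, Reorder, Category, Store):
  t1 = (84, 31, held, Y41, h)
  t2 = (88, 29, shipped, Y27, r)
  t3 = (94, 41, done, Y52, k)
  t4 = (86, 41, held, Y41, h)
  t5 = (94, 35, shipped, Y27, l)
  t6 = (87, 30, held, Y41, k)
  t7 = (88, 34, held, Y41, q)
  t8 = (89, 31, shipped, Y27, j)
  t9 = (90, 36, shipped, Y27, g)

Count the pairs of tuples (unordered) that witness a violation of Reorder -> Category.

Reorder=held: all 4 rows agree on Category — 0 pairs.
Reorder=shipped: all 4 rows agree on Category — 0 pairs.

0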